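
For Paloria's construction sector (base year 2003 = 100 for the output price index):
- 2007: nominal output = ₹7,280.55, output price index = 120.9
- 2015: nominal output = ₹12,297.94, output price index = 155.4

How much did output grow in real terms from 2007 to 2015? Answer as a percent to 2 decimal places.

31.41%

Real output 2007 = 7280.55 / 1.209 = 6021.96.
Real output 2015 = 12297.94 / 1.554 = 7913.73.
Real growth = 7913.73 / 6021.96 − 1 = 0.3141.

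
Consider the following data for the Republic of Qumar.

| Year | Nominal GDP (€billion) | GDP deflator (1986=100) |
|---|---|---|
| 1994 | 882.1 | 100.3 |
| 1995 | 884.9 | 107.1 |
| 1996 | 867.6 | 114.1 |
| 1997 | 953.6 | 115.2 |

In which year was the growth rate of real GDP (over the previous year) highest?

1995: real = 884.9/1.071 = 826.24; growth vs 1994 (879.46) = -6.05%.
1996: real = 867.6/1.141 = 760.39; growth vs 1995 (826.24) = -7.97%.
1997: real = 953.6/1.152 = 827.78; growth vs 1996 (760.39) = 8.86%.

1997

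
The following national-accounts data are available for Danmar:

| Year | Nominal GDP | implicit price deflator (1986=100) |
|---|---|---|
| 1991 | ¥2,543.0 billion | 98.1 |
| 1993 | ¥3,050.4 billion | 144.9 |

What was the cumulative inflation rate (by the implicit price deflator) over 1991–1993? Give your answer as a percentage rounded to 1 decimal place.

47.7%

Price-level change = 144.9 / 98.1 − 1 = 0.4771.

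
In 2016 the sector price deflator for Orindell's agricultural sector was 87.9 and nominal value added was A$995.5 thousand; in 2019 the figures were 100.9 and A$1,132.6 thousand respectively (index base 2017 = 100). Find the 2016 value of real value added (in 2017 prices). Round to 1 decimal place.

A$1,132.5 thousand

Real value added = Nominal / (sector price deflator/100) = 995.5 / 0.879 = 1132.54.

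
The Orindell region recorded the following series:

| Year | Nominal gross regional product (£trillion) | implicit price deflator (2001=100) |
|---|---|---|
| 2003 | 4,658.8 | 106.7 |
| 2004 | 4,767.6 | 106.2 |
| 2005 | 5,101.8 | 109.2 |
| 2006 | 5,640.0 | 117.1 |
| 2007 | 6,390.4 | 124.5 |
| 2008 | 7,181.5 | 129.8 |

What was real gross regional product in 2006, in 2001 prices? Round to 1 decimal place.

Real gross regional product 2006 = 5640.0 / 1.171 = 4816.40.

£4,816.4 trillion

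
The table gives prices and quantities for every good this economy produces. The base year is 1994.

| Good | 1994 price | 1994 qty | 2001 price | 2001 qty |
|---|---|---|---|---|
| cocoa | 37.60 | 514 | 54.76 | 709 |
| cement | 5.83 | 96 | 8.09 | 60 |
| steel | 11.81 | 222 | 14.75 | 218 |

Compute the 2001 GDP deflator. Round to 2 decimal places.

143.75

Nominal GDP 2001 = 54.76·709 + 8.09·60 + 14.75·218 = 42525.74.
Real GDP 2001 (at 1994 prices) = 37.60·709 + 5.83·60 + 11.81·218 = 29582.78.
Deflator = Nominal/Real × 100 = 42525.74/29582.78 × 100 = 143.752.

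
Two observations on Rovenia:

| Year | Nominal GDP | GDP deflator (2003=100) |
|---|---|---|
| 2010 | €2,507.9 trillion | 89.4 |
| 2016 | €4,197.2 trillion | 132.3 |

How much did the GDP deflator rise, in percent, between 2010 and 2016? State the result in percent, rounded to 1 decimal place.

48.0%

Price-level change = 132.3 / 89.4 − 1 = 0.4799.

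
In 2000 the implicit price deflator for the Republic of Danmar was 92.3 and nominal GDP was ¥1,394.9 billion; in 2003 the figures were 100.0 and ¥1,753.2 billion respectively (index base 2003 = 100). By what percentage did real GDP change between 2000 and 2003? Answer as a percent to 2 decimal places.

16.01%

Real GDP 2000 = 1394.9 / 0.923 = 1511.27.
Real GDP 2003 = 1753.2 / 1.000 = 1753.20.
Real growth = 1753.20 / 1511.27 − 1 = 0.1601.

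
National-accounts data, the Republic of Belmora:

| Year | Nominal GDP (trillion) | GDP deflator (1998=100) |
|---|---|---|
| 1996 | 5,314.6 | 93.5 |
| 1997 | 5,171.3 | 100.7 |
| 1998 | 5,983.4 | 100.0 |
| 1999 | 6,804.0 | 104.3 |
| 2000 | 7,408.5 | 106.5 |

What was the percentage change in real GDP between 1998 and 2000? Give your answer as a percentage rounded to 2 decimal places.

16.26%

Real GDP 1998 = 5983.4/1.000 = 5983.40.
Real GDP 2000 = 7408.5/1.065 = 6956.34.
Change = 6956.34/5983.40 − 1 = 0.1626.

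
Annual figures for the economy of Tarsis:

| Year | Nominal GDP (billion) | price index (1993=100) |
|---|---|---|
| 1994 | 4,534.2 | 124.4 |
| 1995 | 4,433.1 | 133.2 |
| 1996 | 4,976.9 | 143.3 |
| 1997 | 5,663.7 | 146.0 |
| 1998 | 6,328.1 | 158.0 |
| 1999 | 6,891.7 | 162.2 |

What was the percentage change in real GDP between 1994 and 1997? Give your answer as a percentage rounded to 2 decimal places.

6.43%

Real GDP 1994 = 4534.2/1.244 = 3644.86.
Real GDP 1997 = 5663.7/1.460 = 3879.25.
Change = 3879.25/3644.86 − 1 = 0.0643.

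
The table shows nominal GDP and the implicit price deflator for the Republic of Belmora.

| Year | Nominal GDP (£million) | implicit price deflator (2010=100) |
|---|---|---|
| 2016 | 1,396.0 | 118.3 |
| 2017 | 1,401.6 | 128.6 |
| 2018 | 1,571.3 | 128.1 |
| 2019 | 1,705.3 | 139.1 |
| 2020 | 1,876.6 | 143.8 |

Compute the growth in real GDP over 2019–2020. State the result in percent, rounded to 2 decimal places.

6.45%

Real GDP 2019 = 1705.3/1.391 = 1225.95.
Real GDP 2020 = 1876.6/1.438 = 1305.01.
Change = 1305.01/1225.95 − 1 = 0.0645.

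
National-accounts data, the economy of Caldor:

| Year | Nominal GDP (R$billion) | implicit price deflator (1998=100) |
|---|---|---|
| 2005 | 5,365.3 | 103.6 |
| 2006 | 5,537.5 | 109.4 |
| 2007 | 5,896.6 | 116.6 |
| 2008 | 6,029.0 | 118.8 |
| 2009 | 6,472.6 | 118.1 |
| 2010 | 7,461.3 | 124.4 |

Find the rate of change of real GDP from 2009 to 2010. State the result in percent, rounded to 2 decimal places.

9.44%

Real GDP 2009 = 6472.6/1.181 = 5480.61.
Real GDP 2010 = 7461.3/1.244 = 5997.83.
Change = 5997.83/5480.61 − 1 = 0.0944.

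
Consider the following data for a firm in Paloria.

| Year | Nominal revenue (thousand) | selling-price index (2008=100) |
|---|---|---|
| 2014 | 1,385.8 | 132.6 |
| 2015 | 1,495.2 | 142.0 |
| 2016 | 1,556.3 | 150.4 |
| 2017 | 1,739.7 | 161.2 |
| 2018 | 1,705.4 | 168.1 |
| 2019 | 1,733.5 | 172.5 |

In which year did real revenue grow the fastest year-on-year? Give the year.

2017

2015: real = 1495.2/1.420 = 1052.96; growth vs 2014 (1045.10) = 0.75%.
2016: real = 1556.3/1.504 = 1034.77; growth vs 2015 (1052.96) = -1.73%.
2017: real = 1739.7/1.612 = 1079.22; growth vs 2016 (1034.77) = 4.30%.
2018: real = 1705.4/1.681 = 1014.52; growth vs 2017 (1079.22) = -6.00%.
2019: real = 1733.5/1.725 = 1004.93; growth vs 2018 (1014.52) = -0.95%.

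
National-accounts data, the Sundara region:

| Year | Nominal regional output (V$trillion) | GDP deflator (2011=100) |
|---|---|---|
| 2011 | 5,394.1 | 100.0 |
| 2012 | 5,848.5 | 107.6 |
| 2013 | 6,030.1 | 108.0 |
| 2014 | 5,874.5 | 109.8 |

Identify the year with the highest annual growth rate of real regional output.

2013

2012: real = 5848.5/1.076 = 5435.41; growth vs 2011 (5394.10) = 0.77%.
2013: real = 6030.1/1.080 = 5583.43; growth vs 2012 (5435.41) = 2.72%.
2014: real = 5874.5/1.098 = 5350.18; growth vs 2013 (5583.43) = -4.18%.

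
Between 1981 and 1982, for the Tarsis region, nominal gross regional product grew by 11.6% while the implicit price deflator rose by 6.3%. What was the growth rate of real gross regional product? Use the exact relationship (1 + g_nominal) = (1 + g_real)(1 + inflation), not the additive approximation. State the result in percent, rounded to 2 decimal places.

(1 + g_nom) = (1 + g_real)(1 + π), so g_real = 1.1160 / 1.0630 − 1 = 0.04986.

4.99%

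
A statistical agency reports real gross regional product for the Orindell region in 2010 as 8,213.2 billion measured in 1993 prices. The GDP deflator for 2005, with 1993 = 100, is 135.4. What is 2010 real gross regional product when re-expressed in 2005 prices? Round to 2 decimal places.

Real gross regional product in 2005 prices = Real gross regional product in 1993 prices × (P_2005/P_1993) = 8213.2 × 1.354 = 11120.67.

11,120.67 billion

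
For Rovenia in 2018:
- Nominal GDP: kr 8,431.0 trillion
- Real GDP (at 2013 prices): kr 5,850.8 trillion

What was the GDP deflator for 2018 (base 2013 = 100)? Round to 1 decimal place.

144.1

GDP deflator = (Nominal / Real) × 100 = 8431.0 / 5850.8 × 100 = 144.10.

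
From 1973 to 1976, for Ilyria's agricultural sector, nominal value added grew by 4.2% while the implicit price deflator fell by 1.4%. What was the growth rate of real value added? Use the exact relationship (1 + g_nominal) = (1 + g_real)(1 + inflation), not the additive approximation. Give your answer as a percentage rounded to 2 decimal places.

(1 + g_nom) = (1 + g_real)(1 + π), so g_real = 1.0420 / 0.9860 − 1 = 0.05680.

5.68%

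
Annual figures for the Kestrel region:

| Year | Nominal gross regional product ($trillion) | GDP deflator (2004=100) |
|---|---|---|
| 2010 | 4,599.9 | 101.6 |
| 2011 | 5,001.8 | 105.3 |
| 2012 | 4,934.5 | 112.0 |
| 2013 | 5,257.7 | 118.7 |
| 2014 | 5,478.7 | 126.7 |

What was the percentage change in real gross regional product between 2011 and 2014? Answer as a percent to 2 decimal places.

Real gross regional product 2011 = 5001.8/1.053 = 4750.05.
Real gross regional product 2014 = 5478.7/1.267 = 4324.15.
Change = 4324.15/4750.05 − 1 = -0.0897.

-8.97%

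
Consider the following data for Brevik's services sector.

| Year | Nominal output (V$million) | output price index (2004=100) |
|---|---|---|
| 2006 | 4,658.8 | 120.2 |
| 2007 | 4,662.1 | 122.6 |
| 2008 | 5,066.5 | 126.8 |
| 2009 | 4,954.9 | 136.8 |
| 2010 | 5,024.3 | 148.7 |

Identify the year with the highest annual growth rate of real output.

2007: real = 4662.1/1.226 = 3802.69; growth vs 2006 (3875.87) = -1.89%.
2008: real = 5066.5/1.268 = 3995.66; growth vs 2007 (3802.69) = 5.07%.
2009: real = 4954.9/1.368 = 3622.00; growth vs 2008 (3995.66) = -9.35%.
2010: real = 5024.3/1.487 = 3378.82; growth vs 2009 (3622.00) = -6.71%.

2008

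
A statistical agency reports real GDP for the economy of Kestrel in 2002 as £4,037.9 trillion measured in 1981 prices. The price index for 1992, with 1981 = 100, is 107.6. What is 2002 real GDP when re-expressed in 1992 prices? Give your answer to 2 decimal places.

Real GDP in 1992 prices = Real GDP in 1981 prices × (P_1992/P_1981) = 4037.9 × 1.076 = 4344.78.

£4,344.78 trillion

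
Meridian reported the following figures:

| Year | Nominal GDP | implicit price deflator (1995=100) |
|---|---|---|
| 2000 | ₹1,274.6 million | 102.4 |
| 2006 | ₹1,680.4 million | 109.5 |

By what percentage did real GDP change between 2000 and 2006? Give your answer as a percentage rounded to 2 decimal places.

Real GDP 2000 = 1274.6 / 1.024 = 1244.73.
Real GDP 2006 = 1680.4 / 1.095 = 1534.61.
Real growth = 1534.61 / 1244.73 − 1 = 0.2329.

23.29%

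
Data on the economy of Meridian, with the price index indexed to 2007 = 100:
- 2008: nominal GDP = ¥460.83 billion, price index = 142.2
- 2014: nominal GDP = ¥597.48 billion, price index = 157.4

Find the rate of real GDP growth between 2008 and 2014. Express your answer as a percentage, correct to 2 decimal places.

17.13%

Deflate each year: 2008 → 460.83/1.422 = 324.07; 2014 → 597.48/1.574 = 379.59.
So real GDP changed by 379.59/324.07 − 1 = 0.1713, i.e. 17.13%.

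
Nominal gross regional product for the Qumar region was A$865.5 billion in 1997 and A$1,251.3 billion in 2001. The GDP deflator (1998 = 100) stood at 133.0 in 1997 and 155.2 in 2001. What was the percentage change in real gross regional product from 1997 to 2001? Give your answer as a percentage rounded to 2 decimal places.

Deflate each year: 1997 → 865.5/1.330 = 650.75; 2001 → 1251.3/1.552 = 806.25.
So real gross regional product changed by 806.25/650.75 − 1 = 0.2390, i.e. 23.90%.

23.90%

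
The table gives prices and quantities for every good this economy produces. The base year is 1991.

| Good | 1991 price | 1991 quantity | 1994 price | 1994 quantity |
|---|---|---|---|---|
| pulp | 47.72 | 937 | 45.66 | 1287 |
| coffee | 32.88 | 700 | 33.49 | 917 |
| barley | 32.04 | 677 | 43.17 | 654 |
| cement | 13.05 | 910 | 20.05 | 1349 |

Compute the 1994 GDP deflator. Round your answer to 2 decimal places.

111.24

Nominal GDP 1994 = 45.66·1287 + 33.49·917 + 43.17·654 + 20.05·1349 = 144755.38.
Real GDP 1994 (at 1991 prices) = 47.72·1287 + 32.88·917 + 32.04·654 + 13.05·1349 = 130125.21.
Deflator = Nominal/Real × 100 = 144755.38/130125.21 × 100 = 111.243.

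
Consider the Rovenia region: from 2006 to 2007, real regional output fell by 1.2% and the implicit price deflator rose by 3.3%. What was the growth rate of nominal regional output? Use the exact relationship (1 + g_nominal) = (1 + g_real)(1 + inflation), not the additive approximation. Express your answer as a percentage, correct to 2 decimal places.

2.06%

(1 + g_nom) = (1 + g_real)(1 + π) = 0.9880 × 1.0330 = 1.02060.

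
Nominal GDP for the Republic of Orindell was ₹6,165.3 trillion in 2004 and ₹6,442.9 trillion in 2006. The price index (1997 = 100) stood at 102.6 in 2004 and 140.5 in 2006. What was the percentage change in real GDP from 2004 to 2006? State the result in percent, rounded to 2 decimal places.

Real GDP 2004 = 6165.3 / 1.026 = 6009.06.
Real GDP 2006 = 6442.9 / 1.405 = 4585.69.
Real growth = 4585.69 / 6009.06 − 1 = -0.2369.

-23.69%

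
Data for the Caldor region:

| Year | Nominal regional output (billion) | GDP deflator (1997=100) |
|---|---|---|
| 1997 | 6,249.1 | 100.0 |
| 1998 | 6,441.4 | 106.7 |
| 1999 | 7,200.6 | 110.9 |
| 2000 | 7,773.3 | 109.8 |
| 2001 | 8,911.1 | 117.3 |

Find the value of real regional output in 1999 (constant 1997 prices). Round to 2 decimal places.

Real regional output 1999 = 7200.6 / 1.109 = 6492.88.

6,492.88 billion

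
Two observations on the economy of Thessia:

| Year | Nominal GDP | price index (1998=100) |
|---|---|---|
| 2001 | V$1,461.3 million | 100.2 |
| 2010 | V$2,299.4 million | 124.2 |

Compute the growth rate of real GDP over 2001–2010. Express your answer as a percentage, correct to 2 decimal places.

Real GDP 2001 = 1461.3 / 1.002 = 1458.38.
Real GDP 2010 = 2299.4 / 1.242 = 1851.37.
Real growth = 1851.37 / 1458.38 − 1 = 0.2695.

26.95%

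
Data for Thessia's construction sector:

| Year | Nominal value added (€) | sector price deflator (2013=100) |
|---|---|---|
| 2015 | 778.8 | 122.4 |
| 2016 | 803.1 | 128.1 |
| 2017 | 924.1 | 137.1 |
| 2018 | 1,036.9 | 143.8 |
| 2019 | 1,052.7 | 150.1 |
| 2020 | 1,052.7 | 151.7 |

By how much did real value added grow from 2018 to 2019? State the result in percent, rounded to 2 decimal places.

Real value added 2018 = 1036.9/1.438 = 721.07.
Real value added 2019 = 1052.7/1.501 = 701.33.
Change = 701.33/721.07 − 1 = -0.0274.

-2.74%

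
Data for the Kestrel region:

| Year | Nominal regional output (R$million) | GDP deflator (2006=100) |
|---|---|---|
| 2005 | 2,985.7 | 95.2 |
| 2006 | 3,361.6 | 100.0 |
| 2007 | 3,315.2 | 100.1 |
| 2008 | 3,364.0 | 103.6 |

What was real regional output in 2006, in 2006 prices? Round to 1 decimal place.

Real regional output 2006 = 3361.6 / 1.000 = 3361.60.

R$3,361.6 million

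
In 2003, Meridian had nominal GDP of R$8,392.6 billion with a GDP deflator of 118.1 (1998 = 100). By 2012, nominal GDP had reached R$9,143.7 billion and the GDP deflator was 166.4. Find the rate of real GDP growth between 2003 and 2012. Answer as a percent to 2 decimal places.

-22.67%

Deflate each year: 2003 → 8392.6/1.181 = 7106.35; 2012 → 9143.7/1.664 = 5495.01.
So real GDP changed by 5495.01/7106.35 − 1 = -0.2267, i.e. -22.67%.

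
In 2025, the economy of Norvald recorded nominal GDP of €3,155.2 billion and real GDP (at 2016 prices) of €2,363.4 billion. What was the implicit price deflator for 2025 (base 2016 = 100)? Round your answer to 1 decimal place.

133.5

implicit price deflator = (Nominal / Real) × 100 = 3155.2 / 2363.4 × 100 = 133.50.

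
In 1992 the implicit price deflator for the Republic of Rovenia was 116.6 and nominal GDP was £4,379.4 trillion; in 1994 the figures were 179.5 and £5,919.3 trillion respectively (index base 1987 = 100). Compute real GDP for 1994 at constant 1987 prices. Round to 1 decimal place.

£3,297.7 trillion

Real GDP = Nominal / (implicit price deflator/100) = 5919.3 / 1.795 = 3297.66.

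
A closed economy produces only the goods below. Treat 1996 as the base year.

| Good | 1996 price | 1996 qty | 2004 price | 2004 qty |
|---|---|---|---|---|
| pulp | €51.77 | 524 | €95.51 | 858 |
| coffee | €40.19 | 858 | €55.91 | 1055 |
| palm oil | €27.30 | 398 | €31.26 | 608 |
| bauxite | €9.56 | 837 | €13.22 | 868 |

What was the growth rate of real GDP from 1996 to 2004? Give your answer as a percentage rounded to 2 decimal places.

Real GDP 1996 = Nominal GDP 1996 = 51.77·524 + 40.19·858 + 27.30·398 + 9.56·837 = 80477.62.
Real GDP 2004 (at 1996 prices) = 51.77·858 + 40.19·1055 + 27.30·608 + 9.56·868 = 111715.59.
Real growth = 111715.59/80477.62 − 1 = 0.3882.

38.82%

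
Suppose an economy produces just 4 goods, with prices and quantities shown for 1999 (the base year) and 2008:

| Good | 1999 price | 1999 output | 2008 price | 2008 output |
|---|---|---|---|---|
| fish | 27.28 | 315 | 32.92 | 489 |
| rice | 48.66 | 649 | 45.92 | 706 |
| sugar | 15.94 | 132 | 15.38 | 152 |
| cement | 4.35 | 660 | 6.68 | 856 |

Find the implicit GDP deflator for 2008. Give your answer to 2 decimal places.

Nominal GDP 2008 = 32.92·489 + 45.92·706 + 15.38·152 + 6.68·856 = 56573.24.
Real GDP 2008 (at 1999 prices) = 27.28·489 + 48.66·706 + 15.94·152 + 4.35·856 = 53840.36.
Deflator = Nominal/Real × 100 = 56573.24/53840.36 × 100 = 105.076.

105.08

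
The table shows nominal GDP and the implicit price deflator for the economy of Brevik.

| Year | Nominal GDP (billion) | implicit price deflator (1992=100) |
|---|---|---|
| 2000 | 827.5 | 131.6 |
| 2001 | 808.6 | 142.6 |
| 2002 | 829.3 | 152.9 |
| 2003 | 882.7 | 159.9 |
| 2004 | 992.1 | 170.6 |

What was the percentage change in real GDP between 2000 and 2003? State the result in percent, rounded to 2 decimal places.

-12.21%

Real GDP 2000 = 827.5/1.316 = 628.80.
Real GDP 2003 = 882.7/1.599 = 552.03.
Change = 552.03/628.80 − 1 = -0.1221.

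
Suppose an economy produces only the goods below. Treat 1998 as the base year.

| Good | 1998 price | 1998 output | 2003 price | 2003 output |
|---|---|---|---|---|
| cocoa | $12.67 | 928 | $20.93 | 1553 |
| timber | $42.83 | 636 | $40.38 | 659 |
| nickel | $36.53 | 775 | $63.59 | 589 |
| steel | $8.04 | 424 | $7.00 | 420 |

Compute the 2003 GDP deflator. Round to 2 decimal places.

136.70

Nominal GDP 2003 = 20.93·1553 + 40.38·659 + 63.59·589 + 7.00·420 = 99509.22.
Real GDP 2003 (at 1998 prices) = 12.67·1553 + 42.83·659 + 36.53·589 + 8.04·420 = 72794.45.
Deflator = Nominal/Real × 100 = 99509.22/72794.45 × 100 = 136.699.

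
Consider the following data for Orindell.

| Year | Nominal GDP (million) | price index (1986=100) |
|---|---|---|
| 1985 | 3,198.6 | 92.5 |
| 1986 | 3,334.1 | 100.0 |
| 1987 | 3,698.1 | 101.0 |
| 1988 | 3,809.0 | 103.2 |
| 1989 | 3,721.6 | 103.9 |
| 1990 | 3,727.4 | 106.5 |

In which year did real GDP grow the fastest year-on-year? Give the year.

1987

1986: real = 3334.1/1.000 = 3334.10; growth vs 1985 (3457.95) = -3.58%.
1987: real = 3698.1/1.010 = 3661.49; growth vs 1986 (3334.10) = 9.82%.
1988: real = 3809.0/1.032 = 3690.89; growth vs 1987 (3661.49) = 0.80%.
1989: real = 3721.6/1.039 = 3581.91; growth vs 1988 (3690.89) = -2.95%.
1990: real = 3727.4/1.065 = 3499.91; growth vs 1989 (3581.91) = -2.29%.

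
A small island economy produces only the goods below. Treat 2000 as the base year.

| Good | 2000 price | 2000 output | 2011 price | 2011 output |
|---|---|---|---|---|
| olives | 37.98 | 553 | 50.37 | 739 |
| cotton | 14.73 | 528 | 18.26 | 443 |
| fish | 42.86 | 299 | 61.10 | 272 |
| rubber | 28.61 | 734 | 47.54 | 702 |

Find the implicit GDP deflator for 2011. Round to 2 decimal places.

143.67

Nominal GDP 2011 = 50.37·739 + 18.26·443 + 61.10·272 + 47.54·702 = 95304.89.
Real GDP 2011 (at 2000 prices) = 37.98·739 + 14.73·443 + 42.86·272 + 28.61·702 = 66334.75.
Deflator = Nominal/Real × 100 = 95304.89/66334.75 × 100 = 143.673.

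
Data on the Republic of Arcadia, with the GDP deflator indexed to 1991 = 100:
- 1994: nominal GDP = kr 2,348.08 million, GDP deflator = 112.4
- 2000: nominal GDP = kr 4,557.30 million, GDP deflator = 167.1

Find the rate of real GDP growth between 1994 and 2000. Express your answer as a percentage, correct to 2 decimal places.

30.55%

Real GDP 1994 = 2348.08 / 1.124 = 2089.04.
Real GDP 2000 = 4557.30 / 1.671 = 2727.29.
Real growth = 2727.29 / 2089.04 − 1 = 0.3055.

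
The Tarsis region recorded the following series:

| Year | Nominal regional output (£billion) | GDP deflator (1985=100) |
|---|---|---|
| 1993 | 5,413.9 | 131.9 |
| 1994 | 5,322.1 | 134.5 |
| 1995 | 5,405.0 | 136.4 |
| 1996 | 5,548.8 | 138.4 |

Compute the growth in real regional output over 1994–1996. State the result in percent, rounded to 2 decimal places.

Real regional output 1994 = 5322.1/1.345 = 3956.95.
Real regional output 1996 = 5548.8/1.384 = 4009.25.
Change = 4009.25/3956.95 − 1 = 0.0132.

1.32%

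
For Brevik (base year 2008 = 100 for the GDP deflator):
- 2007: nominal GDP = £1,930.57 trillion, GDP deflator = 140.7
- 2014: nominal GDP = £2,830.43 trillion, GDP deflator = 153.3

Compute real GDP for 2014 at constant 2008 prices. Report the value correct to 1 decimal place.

Real GDP = Nominal / (GDP deflator/100) = 2830.43 / 1.533 = 1846.33.

£1,846.3 trillion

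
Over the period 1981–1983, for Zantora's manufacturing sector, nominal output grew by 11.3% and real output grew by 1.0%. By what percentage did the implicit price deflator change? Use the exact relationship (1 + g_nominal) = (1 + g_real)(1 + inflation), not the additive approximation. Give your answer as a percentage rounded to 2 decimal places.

(1 + g_nom) = (1 + g_real)(1 + π), so π = 1.1130 / 1.0100 − 1 = 0.10198.

10.20%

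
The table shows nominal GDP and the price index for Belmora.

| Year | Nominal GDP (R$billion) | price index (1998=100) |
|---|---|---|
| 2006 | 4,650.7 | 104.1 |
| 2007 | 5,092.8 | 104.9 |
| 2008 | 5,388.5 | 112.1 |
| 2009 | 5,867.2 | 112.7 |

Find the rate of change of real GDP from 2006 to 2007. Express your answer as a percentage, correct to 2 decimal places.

8.67%

Real GDP 2006 = 4650.7/1.041 = 4467.53.
Real GDP 2007 = 5092.8/1.049 = 4854.91.
Change = 4854.91/4467.53 − 1 = 0.0867.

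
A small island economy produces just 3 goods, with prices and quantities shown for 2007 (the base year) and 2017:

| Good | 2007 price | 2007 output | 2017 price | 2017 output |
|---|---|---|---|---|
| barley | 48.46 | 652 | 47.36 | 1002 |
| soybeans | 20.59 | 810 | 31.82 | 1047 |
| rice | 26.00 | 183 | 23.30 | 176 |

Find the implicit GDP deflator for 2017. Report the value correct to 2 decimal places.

113.63

Nominal GDP 2017 = 47.36·1002 + 31.82·1047 + 23.30·176 = 84871.06.
Real GDP 2017 (at 2007 prices) = 48.46·1002 + 20.59·1047 + 26.00·176 = 74690.65.
Deflator = Nominal/Real × 100 = 84871.06/74690.65 × 100 = 113.630.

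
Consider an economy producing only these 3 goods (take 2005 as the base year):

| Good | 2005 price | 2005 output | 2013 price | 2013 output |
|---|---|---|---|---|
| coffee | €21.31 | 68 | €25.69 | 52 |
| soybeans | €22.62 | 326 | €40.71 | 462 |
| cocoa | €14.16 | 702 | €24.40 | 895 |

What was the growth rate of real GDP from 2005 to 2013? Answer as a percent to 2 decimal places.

29.14%

Real GDP 2005 = Nominal GDP 2005 = 21.31·68 + 22.62·326 + 14.16·702 = 18763.52.
Real GDP 2013 (at 2005 prices) = 21.31·52 + 22.62·462 + 14.16·895 = 24231.76.
Real growth = 24231.76/18763.52 − 1 = 0.2914.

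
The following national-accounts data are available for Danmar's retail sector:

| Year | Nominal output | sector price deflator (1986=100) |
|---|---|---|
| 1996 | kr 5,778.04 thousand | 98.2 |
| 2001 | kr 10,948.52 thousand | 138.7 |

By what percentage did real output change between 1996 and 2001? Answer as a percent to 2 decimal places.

34.16%

Deflate each year: 1996 → 5778.04/0.982 = 5883.95; 2001 → 10948.52/1.387 = 7893.67.
So real output changed by 7893.67/5883.95 − 1 = 0.3416, i.e. 34.16%.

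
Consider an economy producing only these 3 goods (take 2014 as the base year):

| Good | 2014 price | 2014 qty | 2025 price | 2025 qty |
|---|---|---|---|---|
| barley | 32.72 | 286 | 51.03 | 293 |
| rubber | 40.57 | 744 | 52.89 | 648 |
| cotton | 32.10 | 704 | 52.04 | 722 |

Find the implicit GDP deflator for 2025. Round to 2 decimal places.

146.98

Nominal GDP 2025 = 51.03·293 + 52.89·648 + 52.04·722 = 86797.39.
Real GDP 2025 (at 2014 prices) = 32.72·293 + 40.57·648 + 32.10·722 = 59052.52.
Deflator = Nominal/Real × 100 = 86797.39/59052.52 × 100 = 146.983.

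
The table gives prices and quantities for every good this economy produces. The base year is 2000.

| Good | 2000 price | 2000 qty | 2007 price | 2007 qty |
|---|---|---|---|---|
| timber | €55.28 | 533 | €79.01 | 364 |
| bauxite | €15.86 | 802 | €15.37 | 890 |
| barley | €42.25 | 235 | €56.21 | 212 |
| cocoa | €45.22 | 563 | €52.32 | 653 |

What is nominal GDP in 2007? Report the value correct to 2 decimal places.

€88520.42

Nominal GDP 2007 = Σ (p_2007 × q_2007) = 79.01·364 + 15.37·890 + 56.21·212 + 52.32·653 = 88520.42.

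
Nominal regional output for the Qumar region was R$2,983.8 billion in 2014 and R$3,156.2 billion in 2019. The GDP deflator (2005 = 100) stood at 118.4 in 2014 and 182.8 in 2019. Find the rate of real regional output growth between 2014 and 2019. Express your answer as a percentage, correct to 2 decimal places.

-31.49%

Deflate each year: 2014 → 2983.8/1.184 = 2520.10; 2019 → 3156.2/1.828 = 1726.59.
So real regional output changed by 1726.59/2520.10 − 1 = -0.3149, i.e. -31.49%.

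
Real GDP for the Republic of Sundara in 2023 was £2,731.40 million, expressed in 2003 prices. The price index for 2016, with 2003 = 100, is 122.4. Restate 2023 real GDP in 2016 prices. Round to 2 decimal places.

£3,343.23 million

Real GDP in 2016 prices = Real GDP in 2003 prices × (P_2016/P_2003) = 2731.40 × 1.224 = 3343.23.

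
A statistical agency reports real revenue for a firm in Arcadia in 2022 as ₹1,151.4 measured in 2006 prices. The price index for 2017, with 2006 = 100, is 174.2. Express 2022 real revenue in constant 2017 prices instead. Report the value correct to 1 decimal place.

Real revenue in 2017 prices = Real revenue in 2006 prices × (P_2017/P_2006) = 1151.4 × 1.742 = 2005.74.

₹2,005.7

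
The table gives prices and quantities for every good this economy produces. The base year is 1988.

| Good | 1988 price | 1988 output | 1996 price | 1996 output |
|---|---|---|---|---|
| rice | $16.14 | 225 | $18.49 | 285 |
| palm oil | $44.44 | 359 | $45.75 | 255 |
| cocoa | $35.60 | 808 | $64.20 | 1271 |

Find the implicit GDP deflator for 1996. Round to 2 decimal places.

Nominal GDP 1996 = 18.49·285 + 45.75·255 + 64.20·1271 = 98534.10.
Real GDP 1996 (at 1988 prices) = 16.14·285 + 44.44·255 + 35.60·1271 = 61179.70.
Deflator = Nominal/Real × 100 = 98534.10/61179.70 × 100 = 161.057.

161.06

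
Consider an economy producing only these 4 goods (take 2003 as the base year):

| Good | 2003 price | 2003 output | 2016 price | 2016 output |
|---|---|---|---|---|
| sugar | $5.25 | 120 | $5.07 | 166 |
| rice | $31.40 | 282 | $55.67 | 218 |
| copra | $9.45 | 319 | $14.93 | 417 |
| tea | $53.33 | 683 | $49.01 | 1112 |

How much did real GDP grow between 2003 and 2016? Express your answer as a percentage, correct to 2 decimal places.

45.04%

Real GDP 2003 = Nominal GDP 2003 = 5.25·120 + 31.40·282 + 9.45·319 + 53.33·683 = 48923.74.
Real GDP 2016 (at 2003 prices) = 5.25·166 + 31.40·218 + 9.45·417 + 53.33·1112 = 70960.31.
Real growth = 70960.31/48923.74 − 1 = 0.4504.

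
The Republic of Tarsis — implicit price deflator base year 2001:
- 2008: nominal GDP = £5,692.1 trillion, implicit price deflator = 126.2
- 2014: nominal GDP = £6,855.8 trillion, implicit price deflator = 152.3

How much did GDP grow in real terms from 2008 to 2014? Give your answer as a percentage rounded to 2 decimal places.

Real GDP 2008 = 5692.1 / 1.262 = 4510.38.
Real GDP 2014 = 6855.8 / 1.523 = 4501.51.
Real growth = 4501.51 / 4510.38 − 1 = -0.0020.

-0.20%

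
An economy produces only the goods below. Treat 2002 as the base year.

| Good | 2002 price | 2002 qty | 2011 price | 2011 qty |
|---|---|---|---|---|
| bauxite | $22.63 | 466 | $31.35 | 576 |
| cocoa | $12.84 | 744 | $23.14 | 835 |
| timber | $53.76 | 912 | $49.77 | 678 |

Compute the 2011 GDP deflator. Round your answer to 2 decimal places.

Nominal GDP 2011 = 31.35·576 + 23.14·835 + 49.77·678 = 71123.56.
Real GDP 2011 (at 2002 prices) = 22.63·576 + 12.84·835 + 53.76·678 = 60205.56.
Deflator = Nominal/Real × 100 = 71123.56/60205.56 × 100 = 118.135.

118.13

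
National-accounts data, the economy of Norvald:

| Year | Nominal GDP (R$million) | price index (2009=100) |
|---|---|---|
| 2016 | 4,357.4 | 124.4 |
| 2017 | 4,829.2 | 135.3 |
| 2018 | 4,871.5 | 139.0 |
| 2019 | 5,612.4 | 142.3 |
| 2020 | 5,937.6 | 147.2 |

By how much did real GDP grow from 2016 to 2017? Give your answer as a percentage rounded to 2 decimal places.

1.90%

Real GDP 2016 = 4357.4/1.244 = 3502.73.
Real GDP 2017 = 4829.2/1.353 = 3569.25.
Change = 3569.25/3502.73 − 1 = 0.0190.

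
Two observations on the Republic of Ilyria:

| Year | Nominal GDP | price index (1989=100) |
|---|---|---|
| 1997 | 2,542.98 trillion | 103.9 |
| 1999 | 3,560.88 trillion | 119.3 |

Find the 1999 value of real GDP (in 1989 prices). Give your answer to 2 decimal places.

Real GDP = Nominal / (price index/100) = 3560.88 / 1.193 = 2984.81.

2,984.81 trillion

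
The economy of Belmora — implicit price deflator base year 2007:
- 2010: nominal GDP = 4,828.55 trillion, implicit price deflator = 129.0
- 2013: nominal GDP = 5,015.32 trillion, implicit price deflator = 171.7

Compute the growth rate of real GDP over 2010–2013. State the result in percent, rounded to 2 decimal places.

Real GDP 2010 = 4828.55 / 1.290 = 3743.06.
Real GDP 2013 = 5015.32 / 1.717 = 2920.98.
Real growth = 2920.98 / 3743.06 − 1 = -0.2196.

-21.96%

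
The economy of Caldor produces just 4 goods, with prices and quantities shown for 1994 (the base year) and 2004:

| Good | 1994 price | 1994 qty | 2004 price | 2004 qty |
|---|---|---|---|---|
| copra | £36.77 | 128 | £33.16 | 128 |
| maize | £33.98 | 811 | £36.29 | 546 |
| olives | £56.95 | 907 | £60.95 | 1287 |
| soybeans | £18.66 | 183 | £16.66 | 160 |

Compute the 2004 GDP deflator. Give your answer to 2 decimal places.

Nominal GDP 2004 = 33.16·128 + 36.29·546 + 60.95·1287 + 16.66·160 = 105167.07.
Real GDP 2004 (at 1994 prices) = 36.77·128 + 33.98·546 + 56.95·1287 + 18.66·160 = 99539.89.
Deflator = Nominal/Real × 100 = 105167.07/99539.89 × 100 = 105.653.

105.65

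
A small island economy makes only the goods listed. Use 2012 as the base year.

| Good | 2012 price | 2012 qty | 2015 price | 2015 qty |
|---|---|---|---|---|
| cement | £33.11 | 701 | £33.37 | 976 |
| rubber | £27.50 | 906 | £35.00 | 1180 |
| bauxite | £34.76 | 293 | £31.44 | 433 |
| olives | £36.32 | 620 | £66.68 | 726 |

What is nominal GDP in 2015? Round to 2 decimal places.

Nominal GDP 2015 = Σ (p_2015 × q_2015) = 33.37·976 + 35.00·1180 + 31.44·433 + 66.68·726 = 135892.32.

£135892.32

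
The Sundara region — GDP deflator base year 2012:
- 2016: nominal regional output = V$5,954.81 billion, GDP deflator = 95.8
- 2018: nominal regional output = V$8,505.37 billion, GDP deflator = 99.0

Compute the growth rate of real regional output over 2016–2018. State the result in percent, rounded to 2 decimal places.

38.22%

Real regional output 2016 = 5954.81 / 0.958 = 6215.88.
Real regional output 2018 = 8505.37 / 0.990 = 8591.28.
Real growth = 8591.28 / 6215.88 − 1 = 0.3822.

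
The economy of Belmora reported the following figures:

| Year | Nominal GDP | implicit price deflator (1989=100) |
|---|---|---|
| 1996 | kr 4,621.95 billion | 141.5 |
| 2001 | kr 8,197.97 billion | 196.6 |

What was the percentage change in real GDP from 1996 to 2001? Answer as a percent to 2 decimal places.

Real GDP 1996 = 4621.95 / 1.415 = 3266.40.
Real GDP 2001 = 8197.97 / 1.966 = 4169.87.
Real growth = 4169.87 / 3266.40 − 1 = 0.2766.

27.66%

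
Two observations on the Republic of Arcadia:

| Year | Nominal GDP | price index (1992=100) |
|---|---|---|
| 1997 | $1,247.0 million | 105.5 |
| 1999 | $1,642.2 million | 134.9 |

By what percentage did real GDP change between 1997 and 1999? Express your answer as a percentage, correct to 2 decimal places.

2.99%

Real GDP 1997 = 1247.0 / 1.055 = 1181.99.
Real GDP 1999 = 1642.2 / 1.349 = 1217.35.
Real growth = 1217.35 / 1181.99 − 1 = 0.0299.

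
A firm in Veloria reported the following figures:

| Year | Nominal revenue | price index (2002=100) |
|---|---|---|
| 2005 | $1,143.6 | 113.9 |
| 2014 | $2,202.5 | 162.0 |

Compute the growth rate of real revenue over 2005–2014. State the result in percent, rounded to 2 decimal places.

35.41%

Deflate each year: 2005 → 1143.6/1.139 = 1004.04; 2014 → 2202.5/1.620 = 1359.57.
So real revenue changed by 1359.57/1004.04 − 1 = 0.3541, i.e. 35.41%.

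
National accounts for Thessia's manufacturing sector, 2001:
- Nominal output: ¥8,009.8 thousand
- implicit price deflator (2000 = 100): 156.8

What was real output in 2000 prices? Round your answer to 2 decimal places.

Real output = Nominal / (implicit price deflator/100) = 8009.8 / 1.568 = 5108.29.

¥5,108.29 thousand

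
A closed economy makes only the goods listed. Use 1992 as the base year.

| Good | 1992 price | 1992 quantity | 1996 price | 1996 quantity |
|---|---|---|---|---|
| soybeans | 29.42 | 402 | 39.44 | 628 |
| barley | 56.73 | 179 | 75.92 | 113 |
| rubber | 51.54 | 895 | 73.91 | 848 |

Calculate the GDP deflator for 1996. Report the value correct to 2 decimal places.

Nominal GDP 1996 = 39.44·628 + 75.92·113 + 73.91·848 = 96022.96.
Real GDP 1996 (at 1992 prices) = 29.42·628 + 56.73·113 + 51.54·848 = 68592.17.
Deflator = Nominal/Real × 100 = 96022.96/68592.17 × 100 = 139.991.

139.99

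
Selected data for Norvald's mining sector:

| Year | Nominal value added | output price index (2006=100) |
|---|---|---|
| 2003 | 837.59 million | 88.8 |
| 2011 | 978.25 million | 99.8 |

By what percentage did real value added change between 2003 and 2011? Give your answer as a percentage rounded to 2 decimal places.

3.92%

Real value added 2003 = 837.59 / 0.888 = 943.23.
Real value added 2011 = 978.25 / 0.998 = 980.21.
Real growth = 980.21 / 943.23 − 1 = 0.0392.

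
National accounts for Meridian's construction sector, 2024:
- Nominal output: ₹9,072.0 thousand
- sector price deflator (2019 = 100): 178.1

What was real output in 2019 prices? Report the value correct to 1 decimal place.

Real output = Nominal / (sector price deflator/100) = 9072.0 / 1.781 = 5093.77.

₹5,093.8 thousand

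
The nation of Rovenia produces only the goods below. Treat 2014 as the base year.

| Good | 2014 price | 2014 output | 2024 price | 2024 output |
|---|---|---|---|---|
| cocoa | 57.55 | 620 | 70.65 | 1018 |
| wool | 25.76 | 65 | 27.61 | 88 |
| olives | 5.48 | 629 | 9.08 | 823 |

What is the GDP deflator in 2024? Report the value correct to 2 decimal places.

125.18

Nominal GDP 2024 = 70.65·1018 + 27.61·88 + 9.08·823 = 81824.22.
Real GDP 2024 (at 2014 prices) = 57.55·1018 + 25.76·88 + 5.48·823 = 65362.82.
Deflator = Nominal/Real × 100 = 81824.22/65362.82 × 100 = 125.185.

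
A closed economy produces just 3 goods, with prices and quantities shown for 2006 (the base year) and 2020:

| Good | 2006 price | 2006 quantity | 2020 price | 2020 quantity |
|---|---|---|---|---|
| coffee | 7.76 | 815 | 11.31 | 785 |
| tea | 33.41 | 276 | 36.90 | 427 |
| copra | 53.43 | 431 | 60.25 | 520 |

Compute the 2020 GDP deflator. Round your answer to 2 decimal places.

116.25

Nominal GDP 2020 = 11.31·785 + 36.90·427 + 60.25·520 = 55964.65.
Real GDP 2020 (at 2006 prices) = 7.76·785 + 33.41·427 + 53.43·520 = 48141.27.
Deflator = Nominal/Real × 100 = 55964.65/48141.27 × 100 = 116.251.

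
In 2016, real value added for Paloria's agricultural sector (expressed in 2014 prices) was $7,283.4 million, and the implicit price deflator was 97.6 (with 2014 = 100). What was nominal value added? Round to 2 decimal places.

Nominal value added = Real × (implicit price deflator/100) = 7283.4 × 0.976 = 7108.60.

$7,108.60 million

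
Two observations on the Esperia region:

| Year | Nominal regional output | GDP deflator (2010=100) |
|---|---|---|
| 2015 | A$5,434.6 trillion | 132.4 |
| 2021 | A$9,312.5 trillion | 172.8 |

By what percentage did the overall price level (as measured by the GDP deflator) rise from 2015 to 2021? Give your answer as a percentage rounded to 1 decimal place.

Price-level change = 172.8 / 132.4 − 1 = 0.3051.

30.5%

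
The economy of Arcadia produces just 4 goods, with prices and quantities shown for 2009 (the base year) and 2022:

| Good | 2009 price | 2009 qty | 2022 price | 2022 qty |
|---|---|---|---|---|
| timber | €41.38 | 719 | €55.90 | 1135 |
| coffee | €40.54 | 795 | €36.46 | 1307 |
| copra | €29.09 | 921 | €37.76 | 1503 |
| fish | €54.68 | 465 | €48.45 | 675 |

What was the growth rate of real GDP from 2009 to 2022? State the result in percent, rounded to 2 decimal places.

58.13%

Real GDP 2009 = Nominal GDP 2009 = 41.38·719 + 40.54·795 + 29.09·921 + 54.68·465 = 114199.61.
Real GDP 2022 (at 2009 prices) = 41.38·1135 + 40.54·1307 + 29.09·1503 + 54.68·675 = 180583.35.
Real growth = 180583.35/114199.61 − 1 = 0.5813.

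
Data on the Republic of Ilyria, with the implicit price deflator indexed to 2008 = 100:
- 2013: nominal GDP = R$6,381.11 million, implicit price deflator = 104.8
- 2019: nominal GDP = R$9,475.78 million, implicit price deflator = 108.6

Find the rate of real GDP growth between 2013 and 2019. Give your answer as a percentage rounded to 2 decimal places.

43.30%

Real GDP 2013 = 6381.11 / 1.048 = 6088.85.
Real GDP 2019 = 9475.78 / 1.086 = 8725.40.
Real growth = 8725.40 / 6088.85 − 1 = 0.4330.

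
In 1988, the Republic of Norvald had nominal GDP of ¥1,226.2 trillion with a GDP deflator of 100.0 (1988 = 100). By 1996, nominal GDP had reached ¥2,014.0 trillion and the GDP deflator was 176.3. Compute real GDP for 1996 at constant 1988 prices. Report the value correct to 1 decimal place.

¥1,142.4 trillion

Real GDP = Nominal / (GDP deflator/100) = 2014.0 / 1.763 = 1142.37.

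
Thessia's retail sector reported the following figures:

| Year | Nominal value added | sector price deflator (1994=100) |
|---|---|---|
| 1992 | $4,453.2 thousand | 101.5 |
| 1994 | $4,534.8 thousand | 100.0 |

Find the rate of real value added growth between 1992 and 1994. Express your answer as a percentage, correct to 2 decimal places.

3.36%

Deflate each year: 1992 → 4453.2/1.015 = 4387.39; 1994 → 4534.8/1.000 = 4534.80.
So real value added changed by 4534.80/4387.39 − 1 = 0.0336, i.e. 3.36%.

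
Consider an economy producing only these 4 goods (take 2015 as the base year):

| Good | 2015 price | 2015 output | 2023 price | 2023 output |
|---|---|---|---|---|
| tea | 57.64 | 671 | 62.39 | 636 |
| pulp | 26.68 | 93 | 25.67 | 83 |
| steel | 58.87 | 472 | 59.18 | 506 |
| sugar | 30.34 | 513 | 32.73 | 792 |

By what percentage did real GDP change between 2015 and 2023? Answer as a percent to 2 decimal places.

9.68%

Real GDP 2015 = Nominal GDP 2015 = 57.64·671 + 26.68·93 + 58.87·472 + 30.34·513 = 84508.74.
Real GDP 2023 (at 2015 prices) = 57.64·636 + 26.68·83 + 58.87·506 + 30.34·792 = 92690.98.
Real growth = 92690.98/84508.74 − 1 = 0.0968.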